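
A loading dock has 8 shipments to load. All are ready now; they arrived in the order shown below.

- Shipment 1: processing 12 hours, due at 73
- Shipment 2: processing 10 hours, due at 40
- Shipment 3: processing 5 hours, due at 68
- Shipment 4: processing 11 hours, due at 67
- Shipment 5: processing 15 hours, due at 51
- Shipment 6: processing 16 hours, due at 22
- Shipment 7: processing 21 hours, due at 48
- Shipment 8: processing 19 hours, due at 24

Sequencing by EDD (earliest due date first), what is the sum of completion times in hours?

EDD (increasing due date): Shipment 6 Shipment 8 Shipment 2 Shipment 7 Shipment 5 Shipment 4 Shipment 3 Shipment 1.
Shipment 6: 0→16
Shipment 8: 16→35
Shipment 2: 35→45
Shipment 7: 45→66
Shipment 5: 66→81
Shipment 4: 81→92
Shipment 3: 92→97
Shipment 1: 97→109
Sum = 16+35+45+66+81+92+97+109 = 541.

541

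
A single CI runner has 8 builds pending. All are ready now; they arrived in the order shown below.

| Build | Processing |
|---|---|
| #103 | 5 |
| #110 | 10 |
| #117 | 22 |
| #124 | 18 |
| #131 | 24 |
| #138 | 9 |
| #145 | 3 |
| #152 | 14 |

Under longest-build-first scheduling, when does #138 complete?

97

LPT (decreasing processing time): #131 #117 #124 #152 #110 #138 #103 #145.
#131: 0→24
#117: 24→46
#124: 46→64
#152: 64→78
#110: 78→88
#138: 88→97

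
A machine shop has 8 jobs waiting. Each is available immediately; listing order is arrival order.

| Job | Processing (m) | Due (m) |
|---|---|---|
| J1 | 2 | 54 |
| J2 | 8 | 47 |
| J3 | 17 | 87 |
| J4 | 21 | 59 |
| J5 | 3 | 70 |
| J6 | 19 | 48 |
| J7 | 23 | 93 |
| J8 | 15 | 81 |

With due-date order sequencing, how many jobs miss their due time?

1

EDD (increasing due date): J2 J6 J1 J4 J5 J8 J3 J7.
J2: 0→8, due 47, tardiness 0
J6: 8→27, due 48, tardiness 0
J1: 27→29, due 54, tardiness 0
J4: 29→50, due 59, tardiness 0
J5: 50→53, due 70, tardiness 0
J8: 53→68, due 81, tardiness 0
J3: 68→85, due 87, tardiness 0
J7: 85→108, due 93, tardiness 15
Late jobs: 1.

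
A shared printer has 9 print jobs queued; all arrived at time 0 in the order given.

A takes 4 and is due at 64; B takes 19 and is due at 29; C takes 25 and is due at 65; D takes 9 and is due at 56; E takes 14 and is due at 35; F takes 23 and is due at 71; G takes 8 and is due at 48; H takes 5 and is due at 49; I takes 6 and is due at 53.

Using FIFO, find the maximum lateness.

60

FIFO (arrival order): A B C D E F G H I.
A: 0→4, due 64, lateness -60
B: 4→23, due 29, lateness -6
C: 23→48, due 65, lateness -17
D: 48→57, due 56, lateness 1
E: 57→71, due 35, lateness 36
F: 71→94, due 71, lateness 23
G: 94→102, due 48, lateness 54
H: 102→107, due 49, lateness 58
I: 107→113, due 53, lateness 60
Maximum = 60.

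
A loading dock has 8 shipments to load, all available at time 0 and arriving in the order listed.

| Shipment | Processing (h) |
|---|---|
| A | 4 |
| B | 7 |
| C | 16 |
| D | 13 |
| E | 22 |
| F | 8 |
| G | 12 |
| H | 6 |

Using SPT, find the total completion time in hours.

297

SPT (increasing processing time): A H B F G D C E.
A: 0→4
H: 4→10
B: 10→17
F: 17→25
G: 25→37
D: 37→50
C: 50→66
E: 66→88
Sum = 4+10+17+25+37+50+66+88 = 297.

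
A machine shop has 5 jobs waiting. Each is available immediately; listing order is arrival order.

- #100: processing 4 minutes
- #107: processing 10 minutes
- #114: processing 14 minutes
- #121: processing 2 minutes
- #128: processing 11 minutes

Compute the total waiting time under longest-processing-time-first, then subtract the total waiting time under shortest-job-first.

LPT (decreasing processing time): #114 #128 #107 #100 #121.
#114: waits 0, runs 0→14
#128: waits 14, runs 14→25
#107: waits 25, runs 25→35
#100: waits 35, runs 35→39
#121: waits 39, runs 39→41
Sum = 0+14+25+35+39 = 113.
SPT (increasing processing time): #121 #100 #107 #128 #114.
#121: waits 0, runs 0→2
#100: waits 2, runs 2→6
#107: waits 6, runs 6→16
#128: waits 16, runs 16→27
#114: waits 27, runs 27→41
Sum = 0+2+6+16+27 = 51.
Difference = 113 − 51 = 62.

62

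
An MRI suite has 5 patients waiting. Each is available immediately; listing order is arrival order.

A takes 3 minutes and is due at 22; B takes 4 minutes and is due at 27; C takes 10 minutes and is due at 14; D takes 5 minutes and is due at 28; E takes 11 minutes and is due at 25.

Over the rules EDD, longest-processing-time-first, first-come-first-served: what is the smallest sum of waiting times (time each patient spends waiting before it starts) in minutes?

EDD (increasing due date): C A E B D.
C: waits 0, runs 0→10
A: waits 10, runs 10→13
E: waits 13, runs 13→24
B: waits 24, runs 24→28
D: waits 28, runs 28→33
Sum = 0+10+13+24+28 = 75.
LPT (decreasing processing time): E C D B A.
E: waits 0, runs 0→11
C: waits 11, runs 11→21
D: waits 21, runs 21→26
B: waits 26, runs 26→30
A: waits 30, runs 30→33
Sum = 0+11+21+26+30 = 88.
FIFO (arrival order): A B C D E.
A: waits 0, runs 0→3
B: waits 3, runs 3→7
C: waits 7, runs 7→17
D: waits 17, runs 17→22
E: waits 22, runs 22→33
Sum = 0+3+7+17+22 = 49.
EDD 75, LPT 88, FIFO 49 → minimum 49.

49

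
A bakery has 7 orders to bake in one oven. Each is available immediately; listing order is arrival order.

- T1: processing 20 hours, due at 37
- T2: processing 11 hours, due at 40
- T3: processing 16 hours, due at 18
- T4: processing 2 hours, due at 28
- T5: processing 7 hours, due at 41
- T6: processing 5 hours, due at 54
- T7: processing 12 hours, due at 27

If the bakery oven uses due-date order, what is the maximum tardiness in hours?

27

EDD (increasing due date): T3 T7 T4 T1 T2 T5 T6.
T3: 0→16, due 18, tardiness 0
T7: 16→28, due 27, tardiness 1
T4: 28→30, due 28, tardiness 2
T1: 30→50, due 37, tardiness 13
T2: 50→61, due 40, tardiness 21
T5: 61→68, due 41, tardiness 27
T6: 68→73, due 54, tardiness 19
Maximum = 27.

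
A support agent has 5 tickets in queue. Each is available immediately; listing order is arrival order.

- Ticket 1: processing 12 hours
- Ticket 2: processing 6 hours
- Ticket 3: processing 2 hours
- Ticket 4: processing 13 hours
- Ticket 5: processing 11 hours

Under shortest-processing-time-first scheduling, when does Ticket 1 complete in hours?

SPT (increasing processing time): Ticket 3 Ticket 2 Ticket 5 Ticket 1 Ticket 4.
Ticket 3: 0→2
Ticket 2: 2→8
Ticket 5: 8→19
Ticket 1: 19→31

31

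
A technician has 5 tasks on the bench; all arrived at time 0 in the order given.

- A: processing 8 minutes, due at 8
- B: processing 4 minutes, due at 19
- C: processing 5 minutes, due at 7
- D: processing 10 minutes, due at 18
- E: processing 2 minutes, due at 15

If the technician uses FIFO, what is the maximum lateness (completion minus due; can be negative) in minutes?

FIFO (arrival order): A B C D E.
A: 0→8, due 8, lateness 0
B: 8→12, due 19, lateness -7
C: 12→17, due 7, lateness 10
D: 17→27, due 18, lateness 9
E: 27→29, due 15, lateness 14
Maximum = 14.

14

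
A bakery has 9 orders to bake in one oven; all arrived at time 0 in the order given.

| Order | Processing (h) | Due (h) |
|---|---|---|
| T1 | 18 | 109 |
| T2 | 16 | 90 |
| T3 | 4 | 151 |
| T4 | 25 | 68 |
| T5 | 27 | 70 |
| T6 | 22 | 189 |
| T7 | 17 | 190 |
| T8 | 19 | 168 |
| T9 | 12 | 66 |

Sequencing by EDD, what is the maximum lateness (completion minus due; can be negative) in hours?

-6

EDD (increasing due date): T9 T4 T5 T2 T1 T3 T8 T6 T7.
T9: 0→12, due 66, lateness -54
T4: 12→37, due 68, lateness -31
T5: 37→64, due 70, lateness -6
T2: 64→80, due 90, lateness -10
T1: 80→98, due 109, lateness -11
T3: 98→102, due 151, lateness -49
T8: 102→121, due 168, lateness -47
T6: 121→143, due 189, lateness -46
T7: 143→160, due 190, lateness -30
Maximum = -6.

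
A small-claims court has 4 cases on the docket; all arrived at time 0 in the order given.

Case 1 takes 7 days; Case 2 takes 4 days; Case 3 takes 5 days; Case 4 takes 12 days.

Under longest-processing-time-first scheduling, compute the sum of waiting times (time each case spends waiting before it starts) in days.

LPT (decreasing processing time): Case 4 Case 1 Case 3 Case 2.
Case 4: waits 0, runs 0→12
Case 1: waits 12, runs 12→19
Case 3: waits 19, runs 19→24
Case 2: waits 24, runs 24→28
Sum = 0+12+19+24 = 55.

55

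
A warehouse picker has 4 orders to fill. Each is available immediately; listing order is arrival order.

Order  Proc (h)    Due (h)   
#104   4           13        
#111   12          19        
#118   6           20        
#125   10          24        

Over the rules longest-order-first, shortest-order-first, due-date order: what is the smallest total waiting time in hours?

LPT (decreasing processing time): #111 #125 #118 #104.
#111: waits 0, runs 0→12
#125: waits 12, runs 12→22
#118: waits 22, runs 22→28
#104: waits 28, runs 28→32
Sum = 0+12+22+28 = 62.
SPT (increasing processing time): #104 #118 #125 #111.
#104: waits 0, runs 0→4
#118: waits 4, runs 4→10
#125: waits 10, runs 10→20
#111: waits 20, runs 20→32
Sum = 0+4+10+20 = 34.
EDD (increasing due date): #104 #111 #118 #125.
#104: waits 0, runs 0→4
#111: waits 4, runs 4→16
#118: waits 16, runs 16→22
#125: waits 22, runs 22→32
Sum = 0+4+16+22 = 42.
LPT 62, SPT 34, EDD 42 → minimum 34.

34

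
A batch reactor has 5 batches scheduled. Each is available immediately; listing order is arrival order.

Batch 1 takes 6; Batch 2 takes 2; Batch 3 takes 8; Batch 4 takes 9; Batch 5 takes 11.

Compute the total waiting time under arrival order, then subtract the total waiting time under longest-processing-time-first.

FIFO (arrival order): Batch 1 Batch 2 Batch 3 Batch 4 Batch 5.
Batch 1: waits 0, runs 0→6
Batch 2: waits 6, runs 6→8
Batch 3: waits 8, runs 8→16
Batch 4: waits 16, runs 16→25
Batch 5: waits 25, runs 25→36
Sum = 0+6+8+16+25 = 55.
LPT (decreasing processing time): Batch 5 Batch 4 Batch 3 Batch 1 Batch 2.
Batch 5: waits 0, runs 0→11
Batch 4: waits 11, runs 11→20
Batch 3: waits 20, runs 20→28
Batch 1: waits 28, runs 28→34
Batch 2: waits 34, runs 34→36
Sum = 0+11+20+28+34 = 93.
Difference = 55 − 93 = -38.

-38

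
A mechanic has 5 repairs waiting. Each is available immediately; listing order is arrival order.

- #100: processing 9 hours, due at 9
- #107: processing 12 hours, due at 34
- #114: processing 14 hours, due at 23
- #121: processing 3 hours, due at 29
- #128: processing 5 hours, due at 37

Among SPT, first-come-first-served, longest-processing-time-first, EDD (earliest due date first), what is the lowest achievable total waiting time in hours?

57

SPT (increasing processing time): #121 #128 #100 #107 #114.
#121: waits 0, runs 0→3
#128: waits 3, runs 3→8
#100: waits 8, runs 8→17
#107: waits 17, runs 17→29
#114: waits 29, runs 29→43
Sum = 0+3+8+17+29 = 57.
FIFO (arrival order): #100 #107 #114 #121 #128.
#100: waits 0, runs 0→9
#107: waits 9, runs 9→21
#114: waits 21, runs 21→35
#121: waits 35, runs 35→38
#128: waits 38, runs 38→43
Sum = 0+9+21+35+38 = 103.
LPT (decreasing processing time): #114 #107 #100 #128 #121.
#114: waits 0, runs 0→14
#107: waits 14, runs 14→26
#100: waits 26, runs 26→35
#128: waits 35, runs 35→40
#121: waits 40, runs 40→43
Sum = 0+14+26+35+40 = 115.
EDD (increasing due date): #100 #114 #121 #107 #128.
#100: waits 0, runs 0→9
#114: waits 9, runs 9→23
#121: waits 23, runs 23→26
#107: waits 26, runs 26→38
#128: waits 38, runs 38→43
Sum = 0+9+23+26+38 = 96.
SPT 57, FIFO 103, LPT 115, EDD 96 → minimum 57.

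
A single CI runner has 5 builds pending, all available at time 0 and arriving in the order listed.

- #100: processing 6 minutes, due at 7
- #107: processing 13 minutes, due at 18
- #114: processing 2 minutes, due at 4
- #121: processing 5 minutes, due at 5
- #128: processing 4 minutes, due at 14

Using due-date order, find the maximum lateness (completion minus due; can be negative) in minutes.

12

EDD (increasing due date): #114 #121 #100 #128 #107.
#114: 0→2, due 4, lateness -2
#121: 2→7, due 5, lateness 2
#100: 7→13, due 7, lateness 6
#128: 13→17, due 14, lateness 3
#107: 17→30, due 18, lateness 12
Maximum = 12.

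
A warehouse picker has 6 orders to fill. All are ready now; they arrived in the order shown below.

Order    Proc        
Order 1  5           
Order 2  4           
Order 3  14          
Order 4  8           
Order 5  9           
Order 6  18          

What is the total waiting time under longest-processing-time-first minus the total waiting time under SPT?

98

LPT (decreasing processing time): Order 6 Order 3 Order 5 Order 4 Order 1 Order 2.
Order 6: waits 0, runs 0→18
Order 3: waits 18, runs 18→32
Order 5: waits 32, runs 32→41
Order 4: waits 41, runs 41→49
Order 1: waits 49, runs 49→54
Order 2: waits 54, runs 54→58
Sum = 0+18+32+41+49+54 = 194.
SPT (increasing processing time): Order 2 Order 1 Order 4 Order 5 Order 3 Order 6.
Order 2: waits 0, runs 0→4
Order 1: waits 4, runs 4→9
Order 4: waits 9, runs 9→17
Order 5: waits 17, runs 17→26
Order 3: waits 26, runs 26→40
Order 6: waits 40, runs 40→58
Sum = 0+4+9+17+26+40 = 96.
Difference = 194 − 96 = 98.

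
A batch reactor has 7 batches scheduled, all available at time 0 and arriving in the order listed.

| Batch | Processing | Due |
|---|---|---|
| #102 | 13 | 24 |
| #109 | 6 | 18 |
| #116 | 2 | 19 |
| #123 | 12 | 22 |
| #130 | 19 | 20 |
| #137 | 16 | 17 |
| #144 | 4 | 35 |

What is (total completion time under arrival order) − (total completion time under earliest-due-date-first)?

FIFO (arrival order): #102 #109 #116 #123 #130 #137 #144.
#102: 0→13
#109: 13→19
#116: 19→21
#123: 21→33
#130: 33→52
#137: 52→68
#144: 68→72
Sum = 13+19+21+33+52+68+72 = 278.
EDD (increasing due date): #137 #109 #116 #130 #123 #102 #144.
#137: 0→16
#109: 16→22
#116: 22→24
#130: 24→43
#123: 43→55
#102: 55→68
#144: 68→72
Sum = 16+22+24+43+55+68+72 = 300.
Difference = 278 − 300 = -22.

-22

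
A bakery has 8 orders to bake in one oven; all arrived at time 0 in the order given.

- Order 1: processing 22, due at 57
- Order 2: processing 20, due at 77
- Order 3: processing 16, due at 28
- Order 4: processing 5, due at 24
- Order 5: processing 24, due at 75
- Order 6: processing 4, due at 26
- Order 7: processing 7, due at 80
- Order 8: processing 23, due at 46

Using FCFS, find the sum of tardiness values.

FIFO (arrival order): Order 1 Order 2 Order 3 Order 4 Order 5 Order 6 Order 7 Order 8.
Order 1: 0→22, due 57, tardiness 0
Order 2: 22→42, due 77, tardiness 0
Order 3: 42→58, due 28, tardiness 30
Order 4: 58→63, due 24, tardiness 39
Order 5: 63→87, due 75, tardiness 12
Order 6: 87→91, due 26, tardiness 65
Order 7: 91→98, due 80, tardiness 18
Order 8: 98→121, due 46, tardiness 75
Sum = 0+0+30+39+12+65+18+75 = 239.

239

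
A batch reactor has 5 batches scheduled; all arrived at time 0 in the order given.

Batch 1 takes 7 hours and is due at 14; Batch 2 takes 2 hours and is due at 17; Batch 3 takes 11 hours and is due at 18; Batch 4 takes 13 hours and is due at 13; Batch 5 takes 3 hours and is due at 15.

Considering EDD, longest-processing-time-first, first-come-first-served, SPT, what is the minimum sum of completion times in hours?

EDD (increasing due date): Batch 4 Batch 1 Batch 5 Batch 2 Batch 3.
Batch 4: 0→13
Batch 1: 13→20
Batch 5: 20→23
Batch 2: 23→25
Batch 3: 25→36
Sum = 13+20+23+25+36 = 117.
LPT (decreasing processing time): Batch 4 Batch 3 Batch 1 Batch 5 Batch 2.
Batch 4: 0→13
Batch 3: 13→24
Batch 1: 24→31
Batch 5: 31→34
Batch 2: 34→36
Sum = 13+24+31+34+36 = 138.
FIFO (arrival order): Batch 1 Batch 2 Batch 3 Batch 4 Batch 5.
Batch 1: 0→7
Batch 2: 7→9
Batch 3: 9→20
Batch 4: 20→33
Batch 5: 33→36
Sum = 7+9+20+33+36 = 105.
SPT (increasing processing time): Batch 2 Batch 5 Batch 1 Batch 3 Batch 4.
Batch 2: 0→2
Batch 5: 2→5
Batch 1: 5→12
Batch 3: 12→23
Batch 4: 23→36
Sum = 2+5+12+23+36 = 78.
EDD 117, LPT 138, FIFO 105, SPT 78 → minimum 78.

78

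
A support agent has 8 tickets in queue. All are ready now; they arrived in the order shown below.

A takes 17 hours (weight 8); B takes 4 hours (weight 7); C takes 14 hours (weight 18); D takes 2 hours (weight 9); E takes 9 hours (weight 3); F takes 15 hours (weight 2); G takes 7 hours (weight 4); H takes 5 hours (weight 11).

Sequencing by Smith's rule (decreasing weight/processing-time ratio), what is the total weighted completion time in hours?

1462

WSPT (decreasing weight/processing-time ratio): D H B C G A E F.
D: finishes 2, weight 9, w·C = 18
H: finishes 7, weight 11, w·C = 77
B: finishes 11, weight 7, w·C = 77
C: finishes 25, weight 18, w·C = 450
G: finishes 32, weight 4, w·C = 128
A: finishes 49, weight 8, w·C = 392
E: finishes 58, weight 3, w·C = 174
F: finishes 73, weight 2, w·C = 146
Sum = 18+77+77+450+128+392+174+146 = 1462.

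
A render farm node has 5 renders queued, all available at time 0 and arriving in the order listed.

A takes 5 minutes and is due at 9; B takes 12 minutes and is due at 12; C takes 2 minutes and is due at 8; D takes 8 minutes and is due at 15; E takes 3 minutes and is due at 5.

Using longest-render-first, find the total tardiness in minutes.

66

LPT (decreasing processing time): B D A E C.
B: 0→12, due 12, tardiness 0
D: 12→20, due 15, tardiness 5
A: 20→25, due 9, tardiness 16
E: 25→28, due 5, tardiness 23
C: 28→30, due 8, tardiness 22
Sum = 0+5+16+23+22 = 66.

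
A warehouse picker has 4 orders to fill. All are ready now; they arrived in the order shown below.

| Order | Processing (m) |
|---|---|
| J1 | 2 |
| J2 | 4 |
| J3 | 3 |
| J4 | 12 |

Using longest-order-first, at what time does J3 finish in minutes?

19

LPT (decreasing processing time): J4 J2 J3 J1.
J4: 0→12
J2: 12→16
J3: 16→19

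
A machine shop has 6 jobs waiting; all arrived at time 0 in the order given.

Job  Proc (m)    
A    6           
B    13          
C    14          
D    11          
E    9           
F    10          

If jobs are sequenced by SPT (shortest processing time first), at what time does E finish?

15

SPT (increasing processing time): A E F D B C.
A: 0→6
E: 6→15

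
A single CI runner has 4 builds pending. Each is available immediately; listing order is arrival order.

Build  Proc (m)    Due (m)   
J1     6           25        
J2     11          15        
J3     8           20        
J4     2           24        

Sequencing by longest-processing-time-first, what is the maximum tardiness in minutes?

3

LPT (decreasing processing time): J2 J3 J1 J4.
J2: 0→11, due 15, tardiness 0
J3: 11→19, due 20, tardiness 0
J1: 19→25, due 25, tardiness 0
J4: 25→27, due 24, tardiness 3
Maximum = 3.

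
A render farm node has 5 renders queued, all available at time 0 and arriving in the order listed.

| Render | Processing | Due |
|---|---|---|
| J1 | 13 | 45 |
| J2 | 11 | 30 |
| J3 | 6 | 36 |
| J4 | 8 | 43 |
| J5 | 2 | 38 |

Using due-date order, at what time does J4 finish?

EDD (increasing due date): J2 J3 J5 J4 J1.
J2: 0→11
J3: 11→17
J5: 17→19
J4: 19→27

27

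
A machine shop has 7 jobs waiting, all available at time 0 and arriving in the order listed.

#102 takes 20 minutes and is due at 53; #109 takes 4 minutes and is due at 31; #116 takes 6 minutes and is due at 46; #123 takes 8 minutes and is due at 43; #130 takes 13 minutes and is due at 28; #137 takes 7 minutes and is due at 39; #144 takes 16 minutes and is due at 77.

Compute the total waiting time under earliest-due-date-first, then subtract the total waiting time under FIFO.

EDD (increasing due date): #130 #109 #137 #123 #116 #102 #144.
#130: waits 0, runs 0→13
#109: waits 13, runs 13→17
#137: waits 17, runs 17→24
#123: waits 24, runs 24→32
#116: waits 32, runs 32→38
#102: waits 38, runs 38→58
#144: waits 58, runs 58→74
Sum = 0+13+17+24+32+38+58 = 182.
FIFO (arrival order): #102 #109 #116 #123 #130 #137 #144.
#102: waits 0, runs 0→20
#109: waits 20, runs 20→24
#116: waits 24, runs 24→30
#123: waits 30, runs 30→38
#130: waits 38, runs 38→51
#137: waits 51, runs 51→58
#144: waits 58, runs 58→74
Sum = 0+20+24+30+38+51+58 = 221.
Difference = 182 − 221 = -39.

-39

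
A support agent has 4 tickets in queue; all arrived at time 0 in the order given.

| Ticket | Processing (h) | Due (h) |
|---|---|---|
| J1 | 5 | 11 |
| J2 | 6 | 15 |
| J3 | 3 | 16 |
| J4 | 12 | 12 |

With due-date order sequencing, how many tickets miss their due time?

3

EDD (increasing due date): J1 J4 J2 J3.
J1: 0→5, due 11, tardiness 0
J4: 5→17, due 12, tardiness 5
J2: 17→23, due 15, tardiness 8
J3: 23→26, due 16, tardiness 10
Late tickets: 3.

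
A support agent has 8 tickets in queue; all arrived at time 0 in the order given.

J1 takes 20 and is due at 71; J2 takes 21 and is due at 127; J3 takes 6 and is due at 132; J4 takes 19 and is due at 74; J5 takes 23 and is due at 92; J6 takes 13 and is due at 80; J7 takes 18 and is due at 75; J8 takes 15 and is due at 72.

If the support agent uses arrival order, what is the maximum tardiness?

FIFO (arrival order): J1 J2 J3 J4 J5 J6 J7 J8.
J1: 0→20, due 71, tardiness 0
J2: 20→41, due 127, tardiness 0
J3: 41→47, due 132, tardiness 0
J4: 47→66, due 74, tardiness 0
J5: 66→89, due 92, tardiness 0
J6: 89→102, due 80, tardiness 22
J7: 102→120, due 75, tardiness 45
J8: 120→135, due 72, tardiness 63
Maximum = 63.

63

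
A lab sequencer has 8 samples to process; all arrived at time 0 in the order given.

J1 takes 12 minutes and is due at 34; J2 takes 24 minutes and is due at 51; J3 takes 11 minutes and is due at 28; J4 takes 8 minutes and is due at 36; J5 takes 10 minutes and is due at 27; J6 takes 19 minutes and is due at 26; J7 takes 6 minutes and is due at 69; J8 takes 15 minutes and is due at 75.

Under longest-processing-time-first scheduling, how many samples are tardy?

6

LPT (decreasing processing time): J2 J6 J8 J1 J3 J5 J4 J7.
J2: 0→24, due 51, tardiness 0
J6: 24→43, due 26, tardiness 17
J8: 43→58, due 75, tardiness 0
J1: 58→70, due 34, tardiness 36
J3: 70→81, due 28, tardiness 53
J5: 81→91, due 27, tardiness 64
J4: 91→99, due 36, tardiness 63
J7: 99→105, due 69, tardiness 36
Late samples: 6.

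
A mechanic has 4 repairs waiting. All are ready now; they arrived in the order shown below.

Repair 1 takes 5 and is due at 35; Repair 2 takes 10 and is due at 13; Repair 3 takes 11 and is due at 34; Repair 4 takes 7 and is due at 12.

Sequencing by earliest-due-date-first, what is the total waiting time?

EDD (increasing due date): Repair 4 Repair 2 Repair 3 Repair 1.
Repair 4: waits 0, runs 0→7
Repair 2: waits 7, runs 7→17
Repair 3: waits 17, runs 17→28
Repair 1: waits 28, runs 28→33
Sum = 0+7+17+28 = 52.

52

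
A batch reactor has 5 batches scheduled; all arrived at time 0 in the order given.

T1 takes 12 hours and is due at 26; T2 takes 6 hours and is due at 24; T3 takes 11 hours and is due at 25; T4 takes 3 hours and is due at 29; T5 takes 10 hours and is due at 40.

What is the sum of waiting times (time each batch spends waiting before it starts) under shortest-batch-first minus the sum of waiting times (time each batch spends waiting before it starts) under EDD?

-23

SPT (increasing processing time): T4 T2 T5 T3 T1.
T4: waits 0, runs 0→3
T2: waits 3, runs 3→9
T5: waits 9, runs 9→19
T3: waits 19, runs 19→30
T1: waits 30, runs 30→42
Sum = 0+3+9+19+30 = 61.
EDD (increasing due date): T2 T3 T1 T4 T5.
T2: waits 0, runs 0→6
T3: waits 6, runs 6→17
T1: waits 17, runs 17→29
T4: waits 29, runs 29→32
T5: waits 32, runs 32→42
Sum = 0+6+17+29+32 = 84.
Difference = 61 − 84 = -23.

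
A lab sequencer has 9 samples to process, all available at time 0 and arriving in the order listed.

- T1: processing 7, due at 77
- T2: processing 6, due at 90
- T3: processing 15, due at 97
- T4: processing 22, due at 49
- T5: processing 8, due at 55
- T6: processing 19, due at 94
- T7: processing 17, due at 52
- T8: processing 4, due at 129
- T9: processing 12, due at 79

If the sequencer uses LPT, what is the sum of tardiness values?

LPT (decreasing processing time): T4 T6 T7 T3 T9 T5 T1 T2 T8.
T4: 0→22, due 49, tardiness 0
T6: 22→41, due 94, tardiness 0
T7: 41→58, due 52, tardiness 6
T3: 58→73, due 97, tardiness 0
T9: 73→85, due 79, tardiness 6
T5: 85→93, due 55, tardiness 38
T1: 93→100, due 77, tardiness 23
T2: 100→106, due 90, tardiness 16
T8: 106→110, due 129, tardiness 0
Sum = 0+0+6+0+6+38+23+16+0 = 89.

89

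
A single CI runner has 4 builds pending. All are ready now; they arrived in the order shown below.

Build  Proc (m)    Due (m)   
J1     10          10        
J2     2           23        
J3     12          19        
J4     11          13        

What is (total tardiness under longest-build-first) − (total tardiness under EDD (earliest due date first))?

LPT (decreasing processing time): J3 J4 J1 J2.
J3: 0→12, due 19, tardiness 0
J4: 12→23, due 13, tardiness 10
J1: 23→33, due 10, tardiness 23
J2: 33→35, due 23, tardiness 12
Sum = 0+10+23+12 = 45.
EDD (increasing due date): J1 J4 J3 J2.
J1: 0→10, due 10, tardiness 0
J4: 10→21, due 13, tardiness 8
J3: 21→33, due 19, tardiness 14
J2: 33→35, due 23, tardiness 12
Sum = 0+8+14+12 = 34.
Difference = 45 − 34 = 11.

11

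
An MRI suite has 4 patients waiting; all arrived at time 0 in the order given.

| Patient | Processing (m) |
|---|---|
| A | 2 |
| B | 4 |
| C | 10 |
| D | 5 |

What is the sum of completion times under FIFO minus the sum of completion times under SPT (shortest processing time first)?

FIFO (arrival order): A B C D.
A: 0→2
B: 2→6
C: 6→16
D: 16→21
Sum = 2+6+16+21 = 45.
SPT (increasing processing time): A B D C.
A: 0→2
B: 2→6
D: 6→11
C: 11→21
Sum = 2+6+11+21 = 40.
Difference = 45 − 40 = 5.

5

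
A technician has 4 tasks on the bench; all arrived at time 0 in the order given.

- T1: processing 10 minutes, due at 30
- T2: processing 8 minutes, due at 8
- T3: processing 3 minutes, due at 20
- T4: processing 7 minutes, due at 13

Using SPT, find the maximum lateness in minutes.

10

SPT (increasing processing time): T3 T4 T2 T1.
T3: 0→3, due 20, lateness -17
T4: 3→10, due 13, lateness -3
T2: 10→18, due 8, lateness 10
T1: 18→28, due 30, lateness -2
Maximum = 10.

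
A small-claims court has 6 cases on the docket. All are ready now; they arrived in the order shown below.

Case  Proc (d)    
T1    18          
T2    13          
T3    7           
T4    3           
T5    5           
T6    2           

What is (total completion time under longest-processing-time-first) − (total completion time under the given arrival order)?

2

LPT (decreasing processing time): T1 T2 T3 T5 T4 T6.
T1: 0→18
T2: 18→31
T3: 31→38
T5: 38→43
T4: 43→46
T6: 46→48
Sum = 18+31+38+43+46+48 = 224.
FIFO (arrival order): T1 T2 T3 T4 T5 T6.
T1: 0→18
T2: 18→31
T3: 31→38
T4: 38→41
T5: 41→46
T6: 46→48
Sum = 18+31+38+41+46+48 = 222.
Difference = 224 − 222 = 2.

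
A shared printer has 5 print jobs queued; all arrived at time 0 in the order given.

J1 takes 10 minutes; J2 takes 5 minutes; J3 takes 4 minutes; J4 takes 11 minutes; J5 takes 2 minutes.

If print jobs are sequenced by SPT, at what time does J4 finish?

SPT (increasing processing time): J5 J3 J2 J1 J4.
J5: 0→2
J3: 2→6
J2: 6→11
J1: 11→21
J4: 21→32

32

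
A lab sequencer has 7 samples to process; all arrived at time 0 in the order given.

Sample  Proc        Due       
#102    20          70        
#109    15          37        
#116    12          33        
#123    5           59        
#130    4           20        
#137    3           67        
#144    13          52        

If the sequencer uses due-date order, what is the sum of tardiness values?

2

EDD (increasing due date): #130 #116 #109 #144 #123 #137 #102.
#130: 0→4, due 20, tardiness 0
#116: 4→16, due 33, tardiness 0
#109: 16→31, due 37, tardiness 0
#144: 31→44, due 52, tardiness 0
#123: 44→49, due 59, tardiness 0
#137: 49→52, due 67, tardiness 0
#102: 52→72, due 70, tardiness 2
Sum = 0+0+0+0+0+0+2 = 2.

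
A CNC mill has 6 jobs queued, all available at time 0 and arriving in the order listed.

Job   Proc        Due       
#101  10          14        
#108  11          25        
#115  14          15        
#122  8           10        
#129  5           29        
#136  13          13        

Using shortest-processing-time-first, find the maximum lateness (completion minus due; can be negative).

SPT (increasing processing time): #129 #122 #101 #108 #136 #115.
#129: 0→5, due 29, lateness -24
#122: 5→13, due 10, lateness 3
#101: 13→23, due 14, lateness 9
#108: 23→34, due 25, lateness 9
#136: 34→47, due 13, lateness 34
#115: 47→61, due 15, lateness 46
Maximum = 46.

46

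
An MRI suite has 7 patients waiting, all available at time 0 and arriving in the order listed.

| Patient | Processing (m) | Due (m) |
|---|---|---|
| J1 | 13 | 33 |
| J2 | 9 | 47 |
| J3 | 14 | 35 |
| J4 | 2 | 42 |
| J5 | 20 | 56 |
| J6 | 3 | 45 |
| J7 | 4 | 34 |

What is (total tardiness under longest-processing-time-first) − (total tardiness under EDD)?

81

LPT (decreasing processing time): J5 J3 J1 J2 J7 J6 J4.
J5: 0→20, due 56, tardiness 0
J3: 20→34, due 35, tardiness 0
J1: 34→47, due 33, tardiness 14
J2: 47→56, due 47, tardiness 9
J7: 56→60, due 34, tardiness 26
J6: 60→63, due 45, tardiness 18
J4: 63→65, due 42, tardiness 23
Sum = 0+0+14+9+26+18+23 = 90.
EDD (increasing due date): J1 J7 J3 J4 J6 J2 J5.
J1: 0→13, due 33, tardiness 0
J7: 13→17, due 34, tardiness 0
J3: 17→31, due 35, tardiness 0
J4: 31→33, due 42, tardiness 0
J6: 33→36, due 45, tardiness 0
J2: 36→45, due 47, tardiness 0
J5: 45→65, due 56, tardiness 9
Sum = 0+0+0+0+0+0+9 = 9.
Difference = 90 − 9 = 81.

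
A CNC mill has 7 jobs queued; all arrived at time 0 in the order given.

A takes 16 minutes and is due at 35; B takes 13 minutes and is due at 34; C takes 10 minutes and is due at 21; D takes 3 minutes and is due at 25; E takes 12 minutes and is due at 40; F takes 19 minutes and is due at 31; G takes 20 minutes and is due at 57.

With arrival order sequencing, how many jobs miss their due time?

FIFO (arrival order): A B C D E F G.
A: 0→16, due 35, tardiness 0
B: 16→29, due 34, tardiness 0
C: 29→39, due 21, tardiness 18
D: 39→42, due 25, tardiness 17
E: 42→54, due 40, tardiness 14
F: 54→73, due 31, tardiness 42
G: 73→93, due 57, tardiness 36
Late jobs: 5.

5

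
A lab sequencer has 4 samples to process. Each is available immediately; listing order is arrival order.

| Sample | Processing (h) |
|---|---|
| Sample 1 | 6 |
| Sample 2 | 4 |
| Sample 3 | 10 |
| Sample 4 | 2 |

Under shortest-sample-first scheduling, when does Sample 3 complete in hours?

SPT (increasing processing time): Sample 4 Sample 2 Sample 1 Sample 3.
Sample 4: 0→2
Sample 2: 2→6
Sample 1: 6→12
Sample 3: 12→22

22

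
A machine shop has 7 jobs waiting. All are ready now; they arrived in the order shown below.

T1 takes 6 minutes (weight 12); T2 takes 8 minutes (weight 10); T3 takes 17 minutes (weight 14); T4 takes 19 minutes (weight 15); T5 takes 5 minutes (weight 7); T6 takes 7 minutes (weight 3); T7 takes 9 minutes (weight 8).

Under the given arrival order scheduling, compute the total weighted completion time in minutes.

2535

FIFO (arrival order): T1 T2 T3 T4 T5 T6 T7.
T1: finishes 6, weight 12, w·C = 72
T2: finishes 14, weight 10, w·C = 140
T3: finishes 31, weight 14, w·C = 434
T4: finishes 50, weight 15, w·C = 750
T5: finishes 55, weight 7, w·C = 385
T6: finishes 62, weight 3, w·C = 186
T7: finishes 71, weight 8, w·C = 568
Sum = 72+140+434+750+385+186+568 = 2535.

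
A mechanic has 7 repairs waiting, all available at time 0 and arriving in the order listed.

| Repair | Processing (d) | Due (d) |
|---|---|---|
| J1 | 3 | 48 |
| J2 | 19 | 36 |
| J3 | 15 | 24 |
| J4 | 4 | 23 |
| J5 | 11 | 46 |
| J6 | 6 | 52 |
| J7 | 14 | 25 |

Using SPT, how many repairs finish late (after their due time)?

SPT (increasing processing time): J1 J4 J6 J5 J7 J3 J2.
J1: 0→3, due 48, tardiness 0
J4: 3→7, due 23, tardiness 0
J6: 7→13, due 52, tardiness 0
J5: 13→24, due 46, tardiness 0
J7: 24→38, due 25, tardiness 13
J3: 38→53, due 24, tardiness 29
J2: 53→72, due 36, tardiness 36
Late repairs: 3.

3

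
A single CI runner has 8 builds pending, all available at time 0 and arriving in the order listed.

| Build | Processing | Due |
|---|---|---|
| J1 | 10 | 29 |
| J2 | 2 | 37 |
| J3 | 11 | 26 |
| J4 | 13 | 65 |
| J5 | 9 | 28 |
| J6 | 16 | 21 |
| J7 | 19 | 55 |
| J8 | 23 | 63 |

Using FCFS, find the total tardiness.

FIFO (arrival order): J1 J2 J3 J4 J5 J6 J7 J8.
J1: 0→10, due 29, tardiness 0
J2: 10→12, due 37, tardiness 0
J3: 12→23, due 26, tardiness 0
J4: 23→36, due 65, tardiness 0
J5: 36→45, due 28, tardiness 17
J6: 45→61, due 21, tardiness 40
J7: 61→80, due 55, tardiness 25
J8: 80→103, due 63, tardiness 40
Sum = 0+0+0+0+17+40+25+40 = 122.

122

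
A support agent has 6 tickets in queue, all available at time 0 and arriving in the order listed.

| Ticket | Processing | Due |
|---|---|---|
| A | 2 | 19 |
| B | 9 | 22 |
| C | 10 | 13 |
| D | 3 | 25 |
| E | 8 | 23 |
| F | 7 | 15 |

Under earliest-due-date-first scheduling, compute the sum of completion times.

149

EDD (increasing due date): C F A B E D.
C: 0→10
F: 10→17
A: 17→19
B: 19→28
E: 28→36
D: 36→39
Sum = 10+17+19+28+36+39 = 149.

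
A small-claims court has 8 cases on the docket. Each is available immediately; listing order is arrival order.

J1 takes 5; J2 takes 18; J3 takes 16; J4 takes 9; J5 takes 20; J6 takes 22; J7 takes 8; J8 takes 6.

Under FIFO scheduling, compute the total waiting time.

371

FIFO (arrival order): J1 J2 J3 J4 J5 J6 J7 J8.
J1: waits 0, runs 0→5
J2: waits 5, runs 5→23
J3: waits 23, runs 23→39
J4: waits 39, runs 39→48
J5: waits 48, runs 48→68
J6: waits 68, runs 68→90
J7: waits 90, runs 90→98
J8: waits 98, runs 98→104
Sum = 0+5+23+39+48+68+90+98 = 371.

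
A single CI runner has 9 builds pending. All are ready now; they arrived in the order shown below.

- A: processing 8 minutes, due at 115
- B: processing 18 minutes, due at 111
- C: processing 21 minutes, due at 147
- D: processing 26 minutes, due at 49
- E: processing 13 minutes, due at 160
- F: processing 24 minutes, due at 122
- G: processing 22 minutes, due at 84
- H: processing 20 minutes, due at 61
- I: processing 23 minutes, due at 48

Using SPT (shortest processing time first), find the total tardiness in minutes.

248

SPT (increasing processing time): A E B H C G I F D.
A: 0→8, due 115, tardiness 0
E: 8→21, due 160, tardiness 0
B: 21→39, due 111, tardiness 0
H: 39→59, due 61, tardiness 0
C: 59→80, due 147, tardiness 0
G: 80→102, due 84, tardiness 18
I: 102→125, due 48, tardiness 77
F: 125→149, due 122, tardiness 27
D: 149→175, due 49, tardiness 126
Sum = 0+0+0+0+0+18+77+27+126 = 248.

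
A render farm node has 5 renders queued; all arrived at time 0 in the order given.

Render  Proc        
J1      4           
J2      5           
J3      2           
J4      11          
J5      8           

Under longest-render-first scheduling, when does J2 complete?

24

LPT (decreasing processing time): J4 J5 J2 J1 J3.
J4: 0→11
J5: 11→19
J2: 19→24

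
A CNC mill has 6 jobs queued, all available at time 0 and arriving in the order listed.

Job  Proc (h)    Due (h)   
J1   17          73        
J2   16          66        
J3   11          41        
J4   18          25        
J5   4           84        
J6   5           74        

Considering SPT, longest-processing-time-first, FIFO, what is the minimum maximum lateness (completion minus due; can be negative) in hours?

SPT (increasing processing time): J5 J6 J3 J2 J1 J4.
J5: 0→4, due 84, lateness -80
J6: 4→9, due 74, lateness -65
J3: 9→20, due 41, lateness -21
J2: 20→36, due 66, lateness -30
J1: 36→53, due 73, lateness -20
J4: 53→71, due 25, lateness 46
Maximum = 46.
LPT (decreasing processing time): J4 J1 J2 J3 J6 J5.
J4: 0→18, due 25, lateness -7
J1: 18→35, due 73, lateness -38
J2: 35→51, due 66, lateness -15
J3: 51→62, due 41, lateness 21
J6: 62→67, due 74, lateness -7
J5: 67→71, due 84, lateness -13
Maximum = 21.
FIFO (arrival order): J1 J2 J3 J4 J5 J6.
J1: 0→17, due 73, lateness -56
J2: 17→33, due 66, lateness -33
J3: 33→44, due 41, lateness 3
J4: 44→62, due 25, lateness 37
J5: 62→66, due 84, lateness -18
J6: 66→71, due 74, lateness -3
Maximum = 37.
SPT 46, LPT 21, FIFO 37 → minimum 21.

21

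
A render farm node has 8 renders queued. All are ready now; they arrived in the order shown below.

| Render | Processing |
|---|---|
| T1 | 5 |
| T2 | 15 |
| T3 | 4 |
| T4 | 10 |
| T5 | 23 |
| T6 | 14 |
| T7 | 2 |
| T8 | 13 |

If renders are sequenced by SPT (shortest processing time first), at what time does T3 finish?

SPT (increasing processing time): T7 T3 T1 T4 T8 T6 T2 T5.
T7: 0→2
T3: 2→6

6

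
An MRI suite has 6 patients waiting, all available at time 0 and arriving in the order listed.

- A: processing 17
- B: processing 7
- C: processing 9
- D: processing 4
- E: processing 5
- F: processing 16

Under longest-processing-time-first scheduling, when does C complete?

42

LPT (decreasing processing time): A F C B E D.
A: 0→17
F: 17→33
C: 33→42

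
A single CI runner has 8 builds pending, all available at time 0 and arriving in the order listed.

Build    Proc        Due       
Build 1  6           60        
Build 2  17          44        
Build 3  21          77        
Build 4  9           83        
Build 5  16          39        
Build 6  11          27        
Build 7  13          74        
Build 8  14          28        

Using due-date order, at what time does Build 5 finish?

EDD (increasing due date): Build 6 Build 8 Build 5 Build 2 Build 1 Build 7 Build 3 Build 4.
Build 6: 0→11
Build 8: 11→25
Build 5: 25→41

41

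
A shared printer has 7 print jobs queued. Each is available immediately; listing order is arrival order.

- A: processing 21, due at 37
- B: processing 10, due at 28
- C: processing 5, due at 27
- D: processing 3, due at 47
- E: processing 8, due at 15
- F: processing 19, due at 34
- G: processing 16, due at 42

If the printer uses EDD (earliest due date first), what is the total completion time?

EDD (increasing due date): E C B F A G D.
E: 0→8
C: 8→13
B: 13→23
F: 23→42
A: 42→63
G: 63→79
D: 79→82
Sum = 8+13+23+42+63+79+82 = 310.

310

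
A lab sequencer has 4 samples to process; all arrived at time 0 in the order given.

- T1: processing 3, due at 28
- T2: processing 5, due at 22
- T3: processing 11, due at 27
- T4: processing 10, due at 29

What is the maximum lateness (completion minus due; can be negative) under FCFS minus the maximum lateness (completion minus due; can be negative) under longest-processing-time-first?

-4

FIFO (arrival order): T1 T2 T3 T4.
T1: 0→3, due 28, lateness -25
T2: 3→8, due 22, lateness -14
T3: 8→19, due 27, lateness -8
T4: 19→29, due 29, lateness 0
Maximum = 0.
LPT (decreasing processing time): T3 T4 T2 T1.
T3: 0→11, due 27, lateness -16
T4: 11→21, due 29, lateness -8
T2: 21→26, due 22, lateness 4
T1: 26→29, due 28, lateness 1
Maximum = 4.
Difference = 0 − 4 = -4.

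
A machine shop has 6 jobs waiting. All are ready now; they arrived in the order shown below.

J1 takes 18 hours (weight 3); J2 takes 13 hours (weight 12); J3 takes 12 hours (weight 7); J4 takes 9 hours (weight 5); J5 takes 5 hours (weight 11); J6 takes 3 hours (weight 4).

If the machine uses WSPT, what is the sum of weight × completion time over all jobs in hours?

WSPT (decreasing weight/processing-time ratio): J5 J6 J2 J3 J4 J1.
J5: finishes 5, weight 11, w·C = 55
J6: finishes 8, weight 4, w·C = 32
J2: finishes 21, weight 12, w·C = 252
J3: finishes 33, weight 7, w·C = 231
J4: finishes 42, weight 5, w·C = 210
J1: finishes 60, weight 3, w·C = 180
Sum = 55+32+252+231+210+180 = 960.

960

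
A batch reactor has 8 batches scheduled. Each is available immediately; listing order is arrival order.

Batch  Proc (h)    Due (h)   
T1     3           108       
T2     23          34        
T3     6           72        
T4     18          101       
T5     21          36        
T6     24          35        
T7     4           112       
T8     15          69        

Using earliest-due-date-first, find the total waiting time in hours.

527

EDD (increasing due date): T2 T6 T5 T8 T3 T4 T1 T7.
T2: waits 0, runs 0→23
T6: waits 23, runs 23→47
T5: waits 47, runs 47→68
T8: waits 68, runs 68→83
T3: waits 83, runs 83→89
T4: waits 89, runs 89→107
T1: waits 107, runs 107→110
T7: waits 110, runs 110→114
Sum = 0+23+47+68+83+89+107+110 = 527.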